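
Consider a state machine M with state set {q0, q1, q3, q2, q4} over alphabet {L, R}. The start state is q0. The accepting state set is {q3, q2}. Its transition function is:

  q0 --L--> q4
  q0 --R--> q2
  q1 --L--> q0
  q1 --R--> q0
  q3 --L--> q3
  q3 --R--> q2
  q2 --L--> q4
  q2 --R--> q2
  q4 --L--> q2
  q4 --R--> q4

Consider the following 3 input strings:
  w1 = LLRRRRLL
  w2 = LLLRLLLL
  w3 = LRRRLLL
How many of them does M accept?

2

w1:
  start at q0
  read 'L': q0 → q4
  read 'L': q4 → q2
  read 'R': q2 → q2
  read 'R': q2 → q2
  read 'R': q2 → q2
  read 'R': q2 → q2
  read 'L': q2 → q4
  read 'L': q4 → q2
  end q2, accepted
w2:
  start at q0
  read 'L': q0 → q4
  read 'L': q4 → q2
  read 'L': q2 → q4
  read 'R': q4 → q4
  read 'L': q4 → q2
  read 'L': q2 → q4
  read 'L': q4 → q2
  read 'L': q2 → q4
  end q4, rejected
w3:
  start at q0
  read 'L': q0 → q4
  read 'R': q4 → q4
  read 'R': q4 → q4
  read 'R': q4 → q4
  read 'L': q4 → q2
  read 'L': q2 → q4
  read 'L': q4 → q2
  end q2, accepted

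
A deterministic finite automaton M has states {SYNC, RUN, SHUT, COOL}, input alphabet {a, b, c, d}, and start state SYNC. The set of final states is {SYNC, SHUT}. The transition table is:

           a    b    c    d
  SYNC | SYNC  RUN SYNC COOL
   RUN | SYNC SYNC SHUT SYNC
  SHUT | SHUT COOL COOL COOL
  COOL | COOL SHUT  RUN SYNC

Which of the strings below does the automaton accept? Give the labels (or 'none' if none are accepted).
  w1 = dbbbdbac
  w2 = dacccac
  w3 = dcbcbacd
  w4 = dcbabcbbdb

w1: SYNC → COOL → SHUT → COOL → SHUT → COOL → SHUT → SHUT → COOL  → end COOL, rejected
w2: SYNC → COOL → COOL → RUN → SHUT → COOL → COOL → RUN  → end RUN, rejected
w3: SYNC → COOL → RUN → SYNC → SYNC → RUN → SYNC → SYNC → COOL  → end COOL, rejected
w4: SYNC → COOL → RUN → SYNC → SYNC → RUN → SHUT → COOL → SHUT → COOL → SHUT  → end SHUT, accepted

w4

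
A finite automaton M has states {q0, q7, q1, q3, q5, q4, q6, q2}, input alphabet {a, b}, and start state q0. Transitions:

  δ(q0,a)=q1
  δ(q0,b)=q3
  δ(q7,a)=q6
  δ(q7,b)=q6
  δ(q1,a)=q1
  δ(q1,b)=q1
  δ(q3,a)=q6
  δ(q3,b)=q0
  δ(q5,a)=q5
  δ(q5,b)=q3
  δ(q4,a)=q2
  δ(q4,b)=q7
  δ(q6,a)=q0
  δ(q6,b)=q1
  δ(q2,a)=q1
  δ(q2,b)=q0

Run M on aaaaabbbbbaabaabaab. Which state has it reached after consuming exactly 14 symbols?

q1

Trace: q0 -a-> q1 -a-> q1 -a-> q1 -a-> q1 -a-> q1 -b-> q1 -b-> q1 -b-> q1 -b-> q1 -b-> q1 -a-> q1 -a-> q1 -b-> q1 -a-> q1
After 14 symbols: q1.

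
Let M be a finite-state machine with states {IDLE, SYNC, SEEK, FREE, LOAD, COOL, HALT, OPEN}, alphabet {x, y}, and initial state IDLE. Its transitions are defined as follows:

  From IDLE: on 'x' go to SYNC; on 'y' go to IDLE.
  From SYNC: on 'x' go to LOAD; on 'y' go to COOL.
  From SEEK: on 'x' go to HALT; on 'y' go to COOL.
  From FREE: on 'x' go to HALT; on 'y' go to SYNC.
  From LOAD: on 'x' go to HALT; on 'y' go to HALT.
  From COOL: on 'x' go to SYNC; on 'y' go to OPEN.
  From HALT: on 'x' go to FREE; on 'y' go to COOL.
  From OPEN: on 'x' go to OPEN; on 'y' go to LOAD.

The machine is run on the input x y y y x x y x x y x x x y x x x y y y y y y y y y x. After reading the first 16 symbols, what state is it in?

start at IDLE
read 'x': IDLE → SYNC
read 'y': SYNC → COOL
read 'y': COOL → OPEN
read 'y': OPEN → LOAD
read 'x': LOAD → HALT
read 'x': HALT → FREE
read 'y': FREE → SYNC
read 'x': SYNC → LOAD
read 'x': LOAD → HALT
read 'y': HALT → COOL
read 'x': COOL → SYNC
read 'x': SYNC → LOAD
read 'x': LOAD → HALT
read 'y': HALT → COOL
read 'x': COOL → SYNC
read 'x': SYNC → LOAD
After 16 symbols: LOAD.

LOAD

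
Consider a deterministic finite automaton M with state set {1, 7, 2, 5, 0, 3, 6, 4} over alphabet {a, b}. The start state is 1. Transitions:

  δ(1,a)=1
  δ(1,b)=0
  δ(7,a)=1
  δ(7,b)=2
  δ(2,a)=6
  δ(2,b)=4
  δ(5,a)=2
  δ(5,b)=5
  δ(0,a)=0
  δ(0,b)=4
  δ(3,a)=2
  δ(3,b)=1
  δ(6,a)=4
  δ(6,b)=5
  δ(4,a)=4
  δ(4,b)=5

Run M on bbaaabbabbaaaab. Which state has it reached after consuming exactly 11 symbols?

Trace: 1 -b-> 0 -b-> 4 -a-> 4 -a-> 4 -a-> 4 -b-> 5 -b-> 5 -a-> 2 -b-> 4 -b-> 5 -a-> 2
After 11 symbols: 2.

2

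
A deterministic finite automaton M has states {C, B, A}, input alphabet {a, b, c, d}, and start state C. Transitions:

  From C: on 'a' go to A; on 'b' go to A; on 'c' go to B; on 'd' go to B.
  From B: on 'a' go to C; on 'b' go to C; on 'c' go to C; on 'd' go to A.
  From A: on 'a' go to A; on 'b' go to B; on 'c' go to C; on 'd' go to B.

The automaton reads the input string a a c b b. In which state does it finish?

B

Trace: C -a-> A -a-> A -c-> C -b-> A -b-> B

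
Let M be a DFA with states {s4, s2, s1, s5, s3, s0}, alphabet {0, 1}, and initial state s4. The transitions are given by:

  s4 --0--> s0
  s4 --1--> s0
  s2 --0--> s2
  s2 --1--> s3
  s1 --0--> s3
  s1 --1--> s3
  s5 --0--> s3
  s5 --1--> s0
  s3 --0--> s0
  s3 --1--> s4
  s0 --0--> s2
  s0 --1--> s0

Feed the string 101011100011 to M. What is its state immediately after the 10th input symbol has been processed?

s2

Trace: s4 -1-> s0 -0-> s2 -1-> s3 -0-> s0 -1-> s0 -1-> s0 -1-> s0 -0-> s2 -0-> s2 -0-> s2
After 10 symbols: s2.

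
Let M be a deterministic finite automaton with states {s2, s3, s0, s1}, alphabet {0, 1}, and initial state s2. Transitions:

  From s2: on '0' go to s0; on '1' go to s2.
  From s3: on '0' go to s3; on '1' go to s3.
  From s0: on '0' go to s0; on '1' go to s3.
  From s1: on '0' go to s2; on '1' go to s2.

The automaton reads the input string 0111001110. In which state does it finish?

Trace: s2 -0-> s0 -1-> s3 -1-> s3 -1-> s3 -0-> s3 -0-> s3 -1-> s3 -1-> s3 -1-> s3 -0-> s3

s3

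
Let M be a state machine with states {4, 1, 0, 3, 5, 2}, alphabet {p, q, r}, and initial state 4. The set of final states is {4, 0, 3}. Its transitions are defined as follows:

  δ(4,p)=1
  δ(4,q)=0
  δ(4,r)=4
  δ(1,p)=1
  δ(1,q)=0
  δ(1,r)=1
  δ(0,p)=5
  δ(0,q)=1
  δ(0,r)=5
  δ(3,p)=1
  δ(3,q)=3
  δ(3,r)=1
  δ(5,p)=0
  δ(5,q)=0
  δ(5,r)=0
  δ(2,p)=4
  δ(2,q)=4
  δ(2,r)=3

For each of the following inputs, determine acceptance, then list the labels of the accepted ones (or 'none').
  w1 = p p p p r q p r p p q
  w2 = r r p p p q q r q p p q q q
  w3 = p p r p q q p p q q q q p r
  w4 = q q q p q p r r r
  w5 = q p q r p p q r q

w4, w5

w1: Trace: 4 -p-> 1 -p-> 1 -p-> 1 -p-> 1 -r-> 1 -q-> 0 -p-> 5 -r-> 0 -p-> 5 -p-> 0 -q-> 1  → end 1, rejected
w2: Trace: 4 -r-> 4 -r-> 4 -p-> 1 -p-> 1 -p-> 1 -q-> 0 -q-> 1 -r-> 1 -q-> 0 -p-> 5 -p-> 0 -q-> 1 -q-> 0 -q-> 1  → end 1, rejected
w3: Trace: 4 -p-> 1 -p-> 1 -r-> 1 -p-> 1 -q-> 0 -q-> 1 -p-> 1 -p-> 1 -q-> 0 -q-> 1 -q-> 0 -q-> 1 -p-> 1 -r-> 1  → end 1, rejected
w4: Trace: 4 -q-> 0 -q-> 1 -q-> 0 -p-> 5 -q-> 0 -p-> 5 -r-> 0 -r-> 5 -r-> 0  → end 0, accepted
w5: Trace: 4 -q-> 0 -p-> 5 -q-> 0 -r-> 5 -p-> 0 -p-> 5 -q-> 0 -r-> 5 -q-> 0  → end 0, accepted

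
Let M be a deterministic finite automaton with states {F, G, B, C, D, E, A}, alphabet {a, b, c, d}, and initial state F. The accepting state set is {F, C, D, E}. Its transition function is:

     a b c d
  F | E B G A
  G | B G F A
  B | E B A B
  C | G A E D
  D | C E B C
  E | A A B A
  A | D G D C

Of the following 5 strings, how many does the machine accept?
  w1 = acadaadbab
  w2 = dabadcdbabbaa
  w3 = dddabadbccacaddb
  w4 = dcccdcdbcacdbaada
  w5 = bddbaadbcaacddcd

w1:
  start at F
  read 'a': F → E
  read 'c': E → B
  read 'a': B → E
  read 'd': E → A
  read 'a': A → D
  read 'a': D → C
  read 'd': C → D
  read 'b': D → E
  read 'a': E → A
  read 'b': A → G
  end G, rejected
w2:
  start at F
  read 'd': F → A
  read 'a': A → D
  read 'b': D → E
  read 'a': E → A
  read 'd': A → C
  read 'c': C → E
  read 'd': E → A
  read 'b': A → G
  read 'a': G → B
  read 'b': B → B
  read 'b': B → B
  read 'a': B → E
  read 'a': E → A
  end A, rejected
w3:
  start at F
  read 'd': F → A
  read 'd': A → C
  read 'd': C → D
  read 'a': D → C
  read 'b': C → A
  read 'a': A → D
  read 'd': D → C
  read 'b': C → A
  read 'c': A → D
  read 'c': D → B
  read 'a': B → E
  read 'c': E → B
  read 'a': B → E
  read 'd': E → A
  read 'd': A → C
  read 'b': C → A
  end A, rejected
w4:
  start at F
  read 'd': F → A
  read 'c': A → D
  read 'c': D → B
  read 'c': B → A
  read 'd': A → C
  read 'c': C → E
  read 'd': E → A
  read 'b': A → G
  read 'c': G → F
  read 'a': F → E
  read 'c': E → B
  read 'd': B → B
  read 'b': B → B
  read 'a': B → E
  read 'a': E → A
  read 'd': A → C
  read 'a': C → G
  end G, rejected
w5:
  start at F
  read 'b': F → B
  read 'd': B → B
  read 'd': B → B
  read 'b': B → B
  read 'a': B → E
  read 'a': E → A
  read 'd': A → C
  read 'b': C → A
  read 'c': A → D
  read 'a': D → C
  read 'a': C → G
  read 'c': G → F
  read 'd': F → A
  read 'd': A → C
  read 'c': C → E
  read 'd': E → A
  end A, rejected

0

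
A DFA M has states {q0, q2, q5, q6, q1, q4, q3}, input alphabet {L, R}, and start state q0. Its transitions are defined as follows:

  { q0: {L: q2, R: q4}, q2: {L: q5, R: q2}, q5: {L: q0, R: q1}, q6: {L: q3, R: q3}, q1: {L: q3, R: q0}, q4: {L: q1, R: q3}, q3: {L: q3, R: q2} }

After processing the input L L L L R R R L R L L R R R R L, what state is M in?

q5

Trace: q0 -L-> q2 -L-> q5 -L-> q0 -L-> q2 -R-> q2 -R-> q2 -R-> q2 -L-> q5 -R-> q1 -L-> q3 -L-> q3 -R-> q2 -R-> q2 -R-> q2 -R-> q2 -L-> q5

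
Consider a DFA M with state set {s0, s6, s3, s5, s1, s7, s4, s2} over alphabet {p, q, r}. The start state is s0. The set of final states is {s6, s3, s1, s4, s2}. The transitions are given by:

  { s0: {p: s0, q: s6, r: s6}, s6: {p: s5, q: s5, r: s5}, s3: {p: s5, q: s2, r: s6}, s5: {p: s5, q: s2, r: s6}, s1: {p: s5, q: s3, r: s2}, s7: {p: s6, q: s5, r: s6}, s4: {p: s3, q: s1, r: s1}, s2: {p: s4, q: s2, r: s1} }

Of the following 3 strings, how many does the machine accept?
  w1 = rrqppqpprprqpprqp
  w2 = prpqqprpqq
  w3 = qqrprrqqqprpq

2

w1: Trace: s0 -r-> s6 -r-> s5 -q-> s2 -p-> s4 -p-> s3 -q-> s2 -p-> s4 -p-> s3 -r-> s6 -p-> s5 -r-> s6 -q-> s5 -p-> s5 -p-> s5 -r-> s6 -q-> s5 -p-> s5  → end s5, rejected
w2: Trace: s0 -p-> s0 -r-> s6 -p-> s5 -q-> s2 -q-> s2 -p-> s4 -r-> s1 -p-> s5 -q-> s2 -q-> s2  → end s2, accepted
w3: Trace: s0 -q-> s6 -q-> s5 -r-> s6 -p-> s5 -r-> s6 -r-> s5 -q-> s2 -q-> s2 -q-> s2 -p-> s4 -r-> s1 -p-> s5 -q-> s2  → end s2, accepted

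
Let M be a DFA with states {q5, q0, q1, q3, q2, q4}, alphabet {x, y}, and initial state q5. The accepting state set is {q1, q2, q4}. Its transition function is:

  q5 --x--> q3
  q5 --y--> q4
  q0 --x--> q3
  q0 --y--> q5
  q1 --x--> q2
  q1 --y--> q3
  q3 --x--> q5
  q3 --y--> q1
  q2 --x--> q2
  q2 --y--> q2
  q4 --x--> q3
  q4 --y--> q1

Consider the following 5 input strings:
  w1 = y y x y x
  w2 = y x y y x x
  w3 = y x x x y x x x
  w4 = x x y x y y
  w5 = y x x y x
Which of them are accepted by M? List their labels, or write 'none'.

w1: q5 → q4 → q1 → q2 → q2 → q2  → end q2, accepted
w2: q5 → q4 → q3 → q1 → q3 → q5 → q3  → end q3, rejected
w3: q5 → q4 → q3 → q5 → q3 → q1 → q2 → q2 → q2  → end q2, accepted
w4: q5 → q3 → q5 → q4 → q3 → q1 → q3  → end q3, rejected
w5: q5 → q4 → q3 → q5 → q4 → q3  → end q3, rejected

w1, w3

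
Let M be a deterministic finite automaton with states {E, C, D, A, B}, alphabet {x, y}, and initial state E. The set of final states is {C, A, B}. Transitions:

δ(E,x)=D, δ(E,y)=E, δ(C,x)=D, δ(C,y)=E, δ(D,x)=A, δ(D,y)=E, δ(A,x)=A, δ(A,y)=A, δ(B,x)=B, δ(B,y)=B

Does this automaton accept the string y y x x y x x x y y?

Yes

Trace: E -y-> E -y-> E -x-> D -x-> A -y-> A -x-> A -x-> A -x-> A -y-> A -y-> A
End state A is accepting.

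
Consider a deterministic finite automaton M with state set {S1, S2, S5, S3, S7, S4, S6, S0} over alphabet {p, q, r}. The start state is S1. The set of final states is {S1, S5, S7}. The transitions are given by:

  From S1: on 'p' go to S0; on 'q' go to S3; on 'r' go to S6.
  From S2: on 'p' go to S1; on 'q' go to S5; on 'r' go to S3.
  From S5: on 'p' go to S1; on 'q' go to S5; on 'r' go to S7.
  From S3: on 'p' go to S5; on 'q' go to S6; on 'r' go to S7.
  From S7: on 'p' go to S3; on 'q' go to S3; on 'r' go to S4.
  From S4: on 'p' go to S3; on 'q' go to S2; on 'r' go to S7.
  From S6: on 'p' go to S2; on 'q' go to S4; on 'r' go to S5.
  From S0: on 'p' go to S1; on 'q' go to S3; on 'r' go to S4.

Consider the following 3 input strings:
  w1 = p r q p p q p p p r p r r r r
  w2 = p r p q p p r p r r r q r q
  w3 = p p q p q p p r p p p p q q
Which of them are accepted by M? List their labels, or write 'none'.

w1:
  start at S1
  read 'p': S1 → S0
  read 'r': S0 → S4
  read 'q': S4 → S2
  read 'p': S2 → S1
  read 'p': S1 → S0
  read 'q': S0 → S3
  read 'p': S3 → S5
  read 'p': S5 → S1
  read 'p': S1 → S0
  read 'r': S0 → S4
  read 'p': S4 → S3
  read 'r': S3 → S7
  read 'r': S7 → S4
  read 'r': S4 → S7
  read 'r': S7 → S4
  end S4, rejected
w2:
  start at S1
  read 'p': S1 → S0
  read 'r': S0 → S4
  read 'p': S4 → S3
  read 'q': S3 → S6
  read 'p': S6 → S2
  read 'p': S2 → S1
  read 'r': S1 → S6
  read 'p': S6 → S2
  read 'r': S2 → S3
  read 'r': S3 → S7
  read 'r': S7 → S4
  read 'q': S4 → S2
  read 'r': S2 → S3
  read 'q': S3 → S6
  end S6, rejected
w3:
  start at S1
  read 'p': S1 → S0
  read 'p': S0 → S1
  read 'q': S1 → S3
  read 'p': S3 → S5
  read 'q': S5 → S5
  read 'p': S5 → S1
  read 'p': S1 → S0
  read 'r': S0 → S4
  read 'p': S4 → S3
  read 'p': S3 → S5
  read 'p': S5 → S1
  read 'p': S1 → S0
  read 'q': S0 → S3
  read 'q': S3 → S6
  end S6, rejected

none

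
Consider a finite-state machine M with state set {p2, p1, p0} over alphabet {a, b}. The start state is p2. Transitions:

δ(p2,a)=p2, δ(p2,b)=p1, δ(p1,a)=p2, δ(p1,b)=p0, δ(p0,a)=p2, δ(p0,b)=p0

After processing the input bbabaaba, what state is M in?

p2

start at p2
read 'b': p2 → p1
read 'b': p1 → p0
read 'a': p0 → p2
read 'b': p2 → p1
read 'a': p1 → p2
read 'a': p2 → p2
read 'b': p2 → p1
read 'a': p1 → p2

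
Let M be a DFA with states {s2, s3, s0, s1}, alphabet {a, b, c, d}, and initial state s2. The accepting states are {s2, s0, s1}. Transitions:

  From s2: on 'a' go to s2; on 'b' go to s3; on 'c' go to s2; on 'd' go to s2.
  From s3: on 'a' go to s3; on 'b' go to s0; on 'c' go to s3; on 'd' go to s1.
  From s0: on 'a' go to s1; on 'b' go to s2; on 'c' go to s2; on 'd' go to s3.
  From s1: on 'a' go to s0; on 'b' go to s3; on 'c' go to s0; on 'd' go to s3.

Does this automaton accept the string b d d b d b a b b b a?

Yes

Trace: s2 -b-> s3 -d-> s1 -d-> s3 -b-> s0 -d-> s3 -b-> s0 -a-> s1 -b-> s3 -b-> s0 -b-> s2 -a-> s2
End state s2 is accepting.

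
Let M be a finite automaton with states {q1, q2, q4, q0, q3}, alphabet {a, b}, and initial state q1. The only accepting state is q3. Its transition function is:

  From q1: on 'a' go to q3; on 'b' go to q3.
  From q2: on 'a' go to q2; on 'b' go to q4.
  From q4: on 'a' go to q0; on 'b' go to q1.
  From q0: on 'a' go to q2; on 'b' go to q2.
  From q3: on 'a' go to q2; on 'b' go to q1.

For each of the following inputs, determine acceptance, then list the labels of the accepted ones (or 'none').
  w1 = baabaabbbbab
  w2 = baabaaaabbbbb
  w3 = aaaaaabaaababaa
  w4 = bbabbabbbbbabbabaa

w1: q1 → q3 → q2 → q2 → q4 → q0 → q2 → q4 → q1 → q3 → q1 → q3 → q1  → end q1, rejected
w2: q1 → q3 → q2 → q2 → q4 → q0 → q2 → q2 → q2 → q4 → q1 → q3 → q1 → q3  → end q3, accepted
w3: q1 → q3 → q2 → q2 → q2 → q2 → q2 → q4 → q0 → q2 → q2 → q4 → q0 → q2 → q2 → q2  → end q2, rejected
w4: q1 → q3 → q1 → q3 → q1 → q3 → q2 → q4 → q1 → q3 → q1 → q3 → q2 → q4 → q1 → q3 → q1 → q3 → q2  → end q2, rejected

w2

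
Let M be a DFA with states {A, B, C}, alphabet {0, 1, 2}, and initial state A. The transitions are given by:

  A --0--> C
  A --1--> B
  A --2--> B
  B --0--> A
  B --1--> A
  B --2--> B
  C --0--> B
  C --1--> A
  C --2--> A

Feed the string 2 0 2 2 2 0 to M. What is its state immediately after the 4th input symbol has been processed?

B

A → B → A → B → B
After 4 symbols: B.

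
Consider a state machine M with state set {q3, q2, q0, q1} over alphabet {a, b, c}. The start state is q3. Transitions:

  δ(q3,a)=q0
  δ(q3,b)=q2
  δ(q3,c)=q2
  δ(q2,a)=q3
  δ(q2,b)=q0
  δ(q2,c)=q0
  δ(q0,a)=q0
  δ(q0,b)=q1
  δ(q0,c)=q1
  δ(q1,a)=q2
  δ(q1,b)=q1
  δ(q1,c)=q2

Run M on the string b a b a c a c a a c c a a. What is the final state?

q3 → q2 → q3 → q2 → q3 → q2 → q3 → q2 → q3 → q0 → q1 → q2 → q3 → q0

q0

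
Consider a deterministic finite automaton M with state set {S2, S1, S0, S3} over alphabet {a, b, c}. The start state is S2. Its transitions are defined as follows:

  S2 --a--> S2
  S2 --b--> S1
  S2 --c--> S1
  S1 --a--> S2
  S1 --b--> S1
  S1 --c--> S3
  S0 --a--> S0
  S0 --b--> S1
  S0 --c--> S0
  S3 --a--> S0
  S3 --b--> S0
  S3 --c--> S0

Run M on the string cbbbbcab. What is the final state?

S1

Trace: S2 -c-> S1 -b-> S1 -b-> S1 -b-> S1 -b-> S1 -c-> S3 -a-> S0 -b-> S1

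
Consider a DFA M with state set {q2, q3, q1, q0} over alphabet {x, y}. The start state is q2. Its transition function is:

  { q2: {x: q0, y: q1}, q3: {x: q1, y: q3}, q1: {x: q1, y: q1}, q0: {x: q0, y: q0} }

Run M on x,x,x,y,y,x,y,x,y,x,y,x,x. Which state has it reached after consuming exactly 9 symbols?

q2 → q0 → q0 → q0 → q0 → q0 → q0 → q0 → q0 → q0
After 9 symbols: q0.

q0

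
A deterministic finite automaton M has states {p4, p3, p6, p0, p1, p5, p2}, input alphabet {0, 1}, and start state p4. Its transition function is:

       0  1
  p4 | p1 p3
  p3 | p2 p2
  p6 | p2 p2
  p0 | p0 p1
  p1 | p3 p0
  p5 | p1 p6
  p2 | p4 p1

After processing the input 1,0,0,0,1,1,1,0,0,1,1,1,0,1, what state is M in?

p2

p4 → p3 → p2 → p4 → p1 → p0 → p1 → p0 → p0 → p0 → p1 → p0 → p1 → p3 → p2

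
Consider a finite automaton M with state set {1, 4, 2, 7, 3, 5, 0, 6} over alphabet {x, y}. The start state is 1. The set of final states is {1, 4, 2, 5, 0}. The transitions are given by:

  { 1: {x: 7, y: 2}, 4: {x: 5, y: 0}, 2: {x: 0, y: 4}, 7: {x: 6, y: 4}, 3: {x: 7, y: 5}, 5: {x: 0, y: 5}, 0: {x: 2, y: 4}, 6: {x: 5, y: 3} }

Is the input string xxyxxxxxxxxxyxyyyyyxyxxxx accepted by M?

Trace: 1 -x-> 7 -x-> 6 -y-> 3 -x-> 7 -x-> 6 -x-> 5 -x-> 0 -x-> 2 -x-> 0 -x-> 2 -x-> 0 -x-> 2 -y-> 4 -x-> 5 -y-> 5 -y-> 5 -y-> 5 -y-> 5 -y-> 5 -x-> 0 -y-> 4 -x-> 5 -x-> 0 -x-> 2 -x-> 0
End state 0 is accepting.

Yes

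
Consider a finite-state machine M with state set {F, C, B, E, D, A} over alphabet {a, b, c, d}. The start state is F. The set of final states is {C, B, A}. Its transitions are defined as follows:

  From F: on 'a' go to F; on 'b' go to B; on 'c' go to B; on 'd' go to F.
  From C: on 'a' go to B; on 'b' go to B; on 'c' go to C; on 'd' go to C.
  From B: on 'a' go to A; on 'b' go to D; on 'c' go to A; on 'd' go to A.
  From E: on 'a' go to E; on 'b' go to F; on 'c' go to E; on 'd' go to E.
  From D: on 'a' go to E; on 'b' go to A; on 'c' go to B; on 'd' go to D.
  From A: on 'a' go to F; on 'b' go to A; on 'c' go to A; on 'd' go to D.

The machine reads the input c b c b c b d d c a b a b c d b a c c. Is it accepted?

Yes

Trace: F -c-> B -b-> D -c-> B -b-> D -c-> B -b-> D -d-> D -d-> D -c-> B -a-> A -b-> A -a-> F -b-> B -c-> A -d-> D -b-> A -a-> F -c-> B -c-> A
End state A is accepting.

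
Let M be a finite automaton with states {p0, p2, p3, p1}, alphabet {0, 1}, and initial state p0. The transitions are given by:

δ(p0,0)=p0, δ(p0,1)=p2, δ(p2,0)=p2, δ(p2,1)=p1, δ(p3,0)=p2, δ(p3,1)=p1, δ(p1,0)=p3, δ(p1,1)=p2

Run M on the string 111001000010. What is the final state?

Trace: p0 -1-> p2 -1-> p1 -1-> p2 -0-> p2 -0-> p2 -1-> p1 -0-> p3 -0-> p2 -0-> p2 -0-> p2 -1-> p1 -0-> p3

p3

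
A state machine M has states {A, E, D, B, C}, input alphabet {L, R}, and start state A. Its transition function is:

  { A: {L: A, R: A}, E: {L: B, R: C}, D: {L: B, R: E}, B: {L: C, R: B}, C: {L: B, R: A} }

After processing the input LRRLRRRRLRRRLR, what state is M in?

A → A → A → A → A → A → A → A → A → A → A → A → A → A → A

A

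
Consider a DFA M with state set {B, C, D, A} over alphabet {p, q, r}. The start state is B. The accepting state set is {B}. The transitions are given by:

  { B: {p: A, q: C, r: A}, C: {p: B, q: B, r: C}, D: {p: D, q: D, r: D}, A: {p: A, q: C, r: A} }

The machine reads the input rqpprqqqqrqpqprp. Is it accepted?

Trace: B -r-> A -q-> C -p-> B -p-> A -r-> A -q-> C -q-> B -q-> C -q-> B -r-> A -q-> C -p-> B -q-> C -p-> B -r-> A -p-> A
End state A is not accepting.

No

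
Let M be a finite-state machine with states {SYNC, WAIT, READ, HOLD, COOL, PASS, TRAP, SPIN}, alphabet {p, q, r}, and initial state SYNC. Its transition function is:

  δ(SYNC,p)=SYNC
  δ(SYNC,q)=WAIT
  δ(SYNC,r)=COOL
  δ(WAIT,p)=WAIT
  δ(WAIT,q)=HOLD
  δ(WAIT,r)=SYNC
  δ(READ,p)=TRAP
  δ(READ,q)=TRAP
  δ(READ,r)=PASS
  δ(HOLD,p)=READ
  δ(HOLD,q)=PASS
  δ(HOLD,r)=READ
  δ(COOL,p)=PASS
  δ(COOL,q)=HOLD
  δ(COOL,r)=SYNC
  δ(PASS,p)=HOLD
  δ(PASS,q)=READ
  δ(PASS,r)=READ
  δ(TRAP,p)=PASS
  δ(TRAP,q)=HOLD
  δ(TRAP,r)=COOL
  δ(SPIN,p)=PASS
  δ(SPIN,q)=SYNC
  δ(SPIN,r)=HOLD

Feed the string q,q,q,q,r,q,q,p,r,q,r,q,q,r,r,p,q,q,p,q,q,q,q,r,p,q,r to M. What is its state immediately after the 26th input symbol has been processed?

READ

SYNC → WAIT → HOLD → PASS → READ → PASS → READ → TRAP → PASS → READ → TRAP → COOL → HOLD → PASS → READ → PASS → HOLD → PASS → READ → TRAP → HOLD → PASS → READ → TRAP → COOL → PASS → READ
After 26 symbols: READ.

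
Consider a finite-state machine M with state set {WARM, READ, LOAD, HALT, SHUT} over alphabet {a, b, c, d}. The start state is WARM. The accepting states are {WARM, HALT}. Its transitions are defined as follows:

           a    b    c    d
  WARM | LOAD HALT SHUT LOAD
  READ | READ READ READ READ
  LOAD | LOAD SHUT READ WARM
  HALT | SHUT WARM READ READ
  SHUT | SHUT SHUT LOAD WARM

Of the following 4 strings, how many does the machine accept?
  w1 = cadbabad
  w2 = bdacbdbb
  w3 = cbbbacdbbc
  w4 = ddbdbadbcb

1

w1: WARM → SHUT → SHUT → WARM → HALT → SHUT → SHUT → SHUT → WARM  → end WARM, accepted
w2: WARM → HALT → READ → READ → READ → READ → READ → READ → READ  → end READ, rejected
w3: WARM → SHUT → SHUT → SHUT → SHUT → SHUT → LOAD → WARM → HALT → WARM → SHUT  → end SHUT, rejected
w4: WARM → LOAD → WARM → HALT → READ → READ → READ → READ → READ → READ → READ  → end READ, rejected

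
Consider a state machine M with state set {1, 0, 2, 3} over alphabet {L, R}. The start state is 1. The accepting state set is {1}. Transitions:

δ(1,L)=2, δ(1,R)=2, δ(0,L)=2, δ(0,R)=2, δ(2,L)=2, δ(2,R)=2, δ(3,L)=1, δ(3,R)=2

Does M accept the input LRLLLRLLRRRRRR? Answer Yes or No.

No

1 → 2 → 2 → 2 → 2 → 2 → 2 → 2 → 2 → 2 → 2 → 2 → 2 → 2 → 2
End state 2 is not accepting.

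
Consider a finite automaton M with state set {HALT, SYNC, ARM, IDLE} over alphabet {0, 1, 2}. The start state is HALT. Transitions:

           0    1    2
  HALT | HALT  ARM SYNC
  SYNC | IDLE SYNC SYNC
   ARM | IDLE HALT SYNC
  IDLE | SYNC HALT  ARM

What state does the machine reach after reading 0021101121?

start at HALT
read '0': HALT → HALT
read '0': HALT → HALT
read '2': HALT → SYNC
read '1': SYNC → SYNC
read '1': SYNC → SYNC
read '0': SYNC → IDLE
read '1': IDLE → HALT
read '1': HALT → ARM
read '2': ARM → SYNC
read '1': SYNC → SYNC

SYNC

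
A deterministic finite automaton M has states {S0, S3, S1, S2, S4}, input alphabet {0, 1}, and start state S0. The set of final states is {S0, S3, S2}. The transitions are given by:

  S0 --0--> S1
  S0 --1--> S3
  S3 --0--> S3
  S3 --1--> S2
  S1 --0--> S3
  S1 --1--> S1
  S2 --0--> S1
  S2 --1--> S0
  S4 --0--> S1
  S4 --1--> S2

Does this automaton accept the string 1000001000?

Yes

Trace: S0 -1-> S3 -0-> S3 -0-> S3 -0-> S3 -0-> S3 -0-> S3 -1-> S2 -0-> S1 -0-> S3 -0-> S3
End state S3 is accepting.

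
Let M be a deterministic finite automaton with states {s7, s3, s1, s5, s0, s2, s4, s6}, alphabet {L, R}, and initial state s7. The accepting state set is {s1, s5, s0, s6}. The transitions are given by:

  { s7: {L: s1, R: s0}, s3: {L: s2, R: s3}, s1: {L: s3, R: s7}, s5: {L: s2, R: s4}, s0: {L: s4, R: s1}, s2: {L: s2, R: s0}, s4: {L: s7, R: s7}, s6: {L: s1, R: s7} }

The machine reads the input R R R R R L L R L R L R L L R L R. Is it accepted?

start at s7
read 'R': s7 → s0
read 'R': s0 → s1
read 'R': s1 → s7
read 'R': s7 → s0
read 'R': s0 → s1
read 'L': s1 → s3
read 'L': s3 → s2
read 'R': s2 → s0
read 'L': s0 → s4
read 'R': s4 → s7
read 'L': s7 → s1
read 'R': s1 → s7
read 'L': s7 → s1
read 'L': s1 → s3
read 'R': s3 → s3
read 'L': s3 → s2
read 'R': s2 → s0
End state s0 is accepting.

Yes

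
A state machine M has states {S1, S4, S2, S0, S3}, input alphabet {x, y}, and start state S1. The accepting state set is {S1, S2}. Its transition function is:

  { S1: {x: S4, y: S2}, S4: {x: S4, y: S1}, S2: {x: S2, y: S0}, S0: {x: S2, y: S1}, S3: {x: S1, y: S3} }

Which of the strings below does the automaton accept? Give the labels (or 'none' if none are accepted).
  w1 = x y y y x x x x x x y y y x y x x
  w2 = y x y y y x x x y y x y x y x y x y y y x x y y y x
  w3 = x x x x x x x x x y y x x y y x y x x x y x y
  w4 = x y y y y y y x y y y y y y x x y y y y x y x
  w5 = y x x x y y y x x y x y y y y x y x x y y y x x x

w1: S1 → S4 → S1 → S2 → S0 → S2 → S2 → S2 → S2 → S2 → S2 → S0 → S1 → S2 → S2 → S0 → S2 → S2  → end S2, accepted
w2: S1 → S2 → S2 → S0 → S1 → S2 → S2 → S2 → S2 → S0 → S1 → S4 → S1 → S4 → S1 → S4 → S1 → S4 → S1 → S2 → S0 → S2 → S2 → S0 → S1 → S2 → S2  → end S2, accepted
w3: S1 → S4 → S4 → S4 → S4 → S4 → S4 → S4 → S4 → S4 → S1 → S2 → S2 → S2 → S0 → S1 → S4 → S1 → S4 → S4 → S4 → S1 → S4 → S1  → end S1, accepted
w4: S1 → S4 → S1 → S2 → S0 → S1 → S2 → S0 → S2 → S0 → S1 → S2 → S0 → S1 → S2 → S2 → S2 → S0 → S1 → S2 → S0 → S2 → S0 → S2  → end S2, accepted
w5: S1 → S2 → S2 → S2 → S2 → S0 → S1 → S2 → S2 → S2 → S0 → S2 → S0 → S1 → S2 → S0 → S2 → S0 → S2 → S2 → S0 → S1 → S2 → S2 → S2 → S2  → end S2, accepted

w1, w2, w3, w4, w5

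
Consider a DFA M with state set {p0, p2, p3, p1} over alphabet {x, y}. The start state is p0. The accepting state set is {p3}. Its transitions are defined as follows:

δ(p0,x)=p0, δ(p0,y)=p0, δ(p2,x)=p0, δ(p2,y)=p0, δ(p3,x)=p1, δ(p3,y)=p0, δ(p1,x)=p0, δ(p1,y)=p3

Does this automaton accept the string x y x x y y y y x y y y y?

No

Trace: p0 -x-> p0 -y-> p0 -x-> p0 -x-> p0 -y-> p0 -y-> p0 -y-> p0 -y-> p0 -x-> p0 -y-> p0 -y-> p0 -y-> p0 -y-> p0
End state p0 is not accepting.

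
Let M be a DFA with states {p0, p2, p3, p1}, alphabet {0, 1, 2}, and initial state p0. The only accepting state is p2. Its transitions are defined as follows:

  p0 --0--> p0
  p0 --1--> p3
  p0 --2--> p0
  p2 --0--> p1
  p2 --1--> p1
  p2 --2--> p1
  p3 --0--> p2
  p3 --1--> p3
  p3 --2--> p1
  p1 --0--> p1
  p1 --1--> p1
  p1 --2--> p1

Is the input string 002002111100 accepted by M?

Trace: p0 -0-> p0 -0-> p0 -2-> p0 -0-> p0 -0-> p0 -2-> p0 -1-> p3 -1-> p3 -1-> p3 -1-> p3 -0-> p2 -0-> p1
End state p1 is not accepting.

No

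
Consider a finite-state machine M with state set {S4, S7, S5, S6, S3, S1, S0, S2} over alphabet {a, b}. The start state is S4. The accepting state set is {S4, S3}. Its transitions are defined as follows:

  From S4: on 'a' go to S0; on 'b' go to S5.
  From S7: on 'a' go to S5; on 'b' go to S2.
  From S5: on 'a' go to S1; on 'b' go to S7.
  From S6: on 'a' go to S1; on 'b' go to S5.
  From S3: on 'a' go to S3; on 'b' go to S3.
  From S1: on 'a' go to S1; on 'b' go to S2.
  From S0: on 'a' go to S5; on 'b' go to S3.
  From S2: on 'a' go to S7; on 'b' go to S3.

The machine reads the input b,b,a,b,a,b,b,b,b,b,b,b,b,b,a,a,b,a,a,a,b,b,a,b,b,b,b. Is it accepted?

Trace: S4 -b-> S5 -b-> S7 -a-> S5 -b-> S7 -a-> S5 -b-> S7 -b-> S2 -b-> S3 -b-> S3 -b-> S3 -b-> S3 -b-> S3 -b-> S3 -b-> S3 -a-> S3 -a-> S3 -b-> S3 -a-> S3 -a-> S3 -a-> S3 -b-> S3 -b-> S3 -a-> S3 -b-> S3 -b-> S3 -b-> S3 -b-> S3
End state S3 is accepting.

Yes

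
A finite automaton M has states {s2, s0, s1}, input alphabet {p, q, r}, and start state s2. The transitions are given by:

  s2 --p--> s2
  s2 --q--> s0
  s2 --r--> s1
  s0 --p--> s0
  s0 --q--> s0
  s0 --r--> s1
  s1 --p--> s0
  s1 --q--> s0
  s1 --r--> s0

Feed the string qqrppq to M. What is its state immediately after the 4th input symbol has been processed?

Trace: s2 -q-> s0 -q-> s0 -r-> s1 -p-> s0
After 4 symbols: s0.

s0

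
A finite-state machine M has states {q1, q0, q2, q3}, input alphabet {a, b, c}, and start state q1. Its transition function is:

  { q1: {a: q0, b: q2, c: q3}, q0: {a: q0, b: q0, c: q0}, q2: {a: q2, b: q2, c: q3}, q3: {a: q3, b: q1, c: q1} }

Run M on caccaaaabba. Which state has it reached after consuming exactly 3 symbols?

q1

q1 → q3 → q3 → q1
After 3 symbols: q1.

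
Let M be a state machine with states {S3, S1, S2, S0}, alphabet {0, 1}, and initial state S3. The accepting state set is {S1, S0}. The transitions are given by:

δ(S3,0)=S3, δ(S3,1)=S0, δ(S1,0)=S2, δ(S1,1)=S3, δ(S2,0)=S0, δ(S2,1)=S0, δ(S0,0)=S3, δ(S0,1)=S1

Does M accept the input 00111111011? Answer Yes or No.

S3 → S3 → S3 → S0 → S1 → S3 → S0 → S1 → S3 → S3 → S0 → S1
End state S1 is accepting.

Yes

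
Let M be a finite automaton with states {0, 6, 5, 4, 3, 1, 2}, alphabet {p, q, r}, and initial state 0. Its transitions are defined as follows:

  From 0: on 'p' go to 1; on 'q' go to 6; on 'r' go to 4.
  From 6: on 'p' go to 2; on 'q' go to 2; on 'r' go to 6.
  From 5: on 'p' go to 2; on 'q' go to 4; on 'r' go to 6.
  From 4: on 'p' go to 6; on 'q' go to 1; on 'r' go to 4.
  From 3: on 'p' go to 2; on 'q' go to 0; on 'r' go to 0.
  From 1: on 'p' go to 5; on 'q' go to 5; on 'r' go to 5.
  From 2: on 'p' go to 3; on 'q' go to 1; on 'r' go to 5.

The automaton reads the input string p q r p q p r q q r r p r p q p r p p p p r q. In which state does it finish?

start at 0
read 'p': 0 → 1
read 'q': 1 → 5
read 'r': 5 → 6
read 'p': 6 → 2
read 'q': 2 → 1
read 'p': 1 → 5
read 'r': 5 → 6
read 'q': 6 → 2
read 'q': 2 → 1
read 'r': 1 → 5
read 'r': 5 → 6
read 'p': 6 → 2
read 'r': 2 → 5
read 'p': 5 → 2
read 'q': 2 → 1
read 'p': 1 → 5
read 'r': 5 → 6
read 'p': 6 → 2
read 'p': 2 → 3
read 'p': 3 → 2
read 'p': 2 → 3
read 'r': 3 → 0
read 'q': 0 → 6

6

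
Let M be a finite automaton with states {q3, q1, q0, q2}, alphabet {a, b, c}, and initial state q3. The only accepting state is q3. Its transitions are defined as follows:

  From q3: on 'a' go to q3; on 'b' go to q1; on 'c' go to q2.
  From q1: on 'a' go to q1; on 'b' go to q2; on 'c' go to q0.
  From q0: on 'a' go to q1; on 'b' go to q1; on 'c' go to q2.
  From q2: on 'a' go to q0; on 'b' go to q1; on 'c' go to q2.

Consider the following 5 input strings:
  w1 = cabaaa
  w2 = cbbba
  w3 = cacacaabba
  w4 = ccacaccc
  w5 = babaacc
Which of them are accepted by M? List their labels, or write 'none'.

none

w1:
  start at q3
  read 'c': q3 → q2
  read 'a': q2 → q0
  read 'b': q0 → q1
  read 'a': q1 → q1
  read 'a': q1 → q1
  read 'a': q1 → q1
  end q1, rejected
w2:
  start at q3
  read 'c': q3 → q2
  read 'b': q2 → q1
  read 'b': q1 → q2
  read 'b': q2 → q1
  read 'a': q1 → q1
  end q1, rejected
w3:
  start at q3
  read 'c': q3 → q2
  read 'a': q2 → q0
  read 'c': q0 → q2
  read 'a': q2 → q0
  read 'c': q0 → q2
  read 'a': q2 → q0
  read 'a': q0 → q1
  read 'b': q1 → q2
  read 'b': q2 → q1
  read 'a': q1 → q1
  end q1, rejected
w4:
  start at q3
  read 'c': q3 → q2
  read 'c': q2 → q2
  read 'a': q2 → q0
  read 'c': q0 → q2
  read 'a': q2 → q0
  read 'c': q0 → q2
  read 'c': q2 → q2
  read 'c': q2 → q2
  end q2, rejected
w5:
  start at q3
  read 'b': q3 → q1
  read 'a': q1 → q1
  read 'b': q1 → q2
  read 'a': q2 → q0
  read 'a': q0 → q1
  read 'c': q1 → q0
  read 'c': q0 → q2
  end q2, rejected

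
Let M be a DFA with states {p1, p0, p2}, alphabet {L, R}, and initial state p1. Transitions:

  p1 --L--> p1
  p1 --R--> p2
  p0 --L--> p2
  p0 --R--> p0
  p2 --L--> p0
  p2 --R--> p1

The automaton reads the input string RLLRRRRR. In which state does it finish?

p1

Trace: p1 -R-> p2 -L-> p0 -L-> p2 -R-> p1 -R-> p2 -R-> p1 -R-> p2 -R-> p1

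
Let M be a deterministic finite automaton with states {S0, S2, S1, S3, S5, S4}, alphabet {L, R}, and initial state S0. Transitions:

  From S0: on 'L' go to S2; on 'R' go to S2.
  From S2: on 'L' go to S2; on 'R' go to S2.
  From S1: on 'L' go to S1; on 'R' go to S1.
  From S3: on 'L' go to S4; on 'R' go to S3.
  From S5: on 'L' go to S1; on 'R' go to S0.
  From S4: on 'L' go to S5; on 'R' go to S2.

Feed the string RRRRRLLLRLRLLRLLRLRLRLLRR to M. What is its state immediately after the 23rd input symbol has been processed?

Trace: S0 -R-> S2 -R-> S2 -R-> S2 -R-> S2 -R-> S2 -L-> S2 -L-> S2 -L-> S2 -R-> S2 -L-> S2 -R-> S2 -L-> S2 -L-> S2 -R-> S2 -L-> S2 -L-> S2 -R-> S2 -L-> S2 -R-> S2 -L-> S2 -R-> S2 -L-> S2 -L-> S2
After 23 symbols: S2.

S2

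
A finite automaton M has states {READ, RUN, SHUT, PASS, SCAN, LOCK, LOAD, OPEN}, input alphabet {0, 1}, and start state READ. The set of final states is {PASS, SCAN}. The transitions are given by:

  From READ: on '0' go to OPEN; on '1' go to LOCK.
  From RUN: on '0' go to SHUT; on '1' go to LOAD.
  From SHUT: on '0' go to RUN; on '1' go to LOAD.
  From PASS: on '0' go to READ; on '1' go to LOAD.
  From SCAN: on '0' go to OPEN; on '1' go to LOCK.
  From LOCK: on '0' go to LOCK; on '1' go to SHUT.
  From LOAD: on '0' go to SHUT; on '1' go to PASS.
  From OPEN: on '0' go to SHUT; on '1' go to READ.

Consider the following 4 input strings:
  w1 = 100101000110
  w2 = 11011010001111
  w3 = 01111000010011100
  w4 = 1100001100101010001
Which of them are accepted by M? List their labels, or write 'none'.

w1: Trace: READ -1-> LOCK -0-> LOCK -0-> LOCK -1-> SHUT -0-> RUN -1-> LOAD -0-> SHUT -0-> RUN -0-> SHUT -1-> LOAD -1-> PASS -0-> READ  → end READ, rejected
w2: Trace: READ -1-> LOCK -1-> SHUT -0-> RUN -1-> LOAD -1-> PASS -0-> READ -1-> LOCK -0-> LOCK -0-> LOCK -0-> LOCK -1-> SHUT -1-> LOAD -1-> PASS -1-> LOAD  → end LOAD, rejected
w3: Trace: READ -0-> OPEN -1-> READ -1-> LOCK -1-> SHUT -1-> LOAD -0-> SHUT -0-> RUN -0-> SHUT -0-> RUN -1-> LOAD -0-> SHUT -0-> RUN -1-> LOAD -1-> PASS -1-> LOAD -0-> SHUT -0-> RUN  → end RUN, rejected
w4: Trace: READ -1-> LOCK -1-> SHUT -0-> RUN -0-> SHUT -0-> RUN -0-> SHUT -1-> LOAD -1-> PASS -0-> READ -0-> OPEN -1-> READ -0-> OPEN -1-> READ -0-> OPEN -1-> READ -0-> OPEN -0-> SHUT -0-> RUN -1-> LOAD  → end LOAD, rejected

none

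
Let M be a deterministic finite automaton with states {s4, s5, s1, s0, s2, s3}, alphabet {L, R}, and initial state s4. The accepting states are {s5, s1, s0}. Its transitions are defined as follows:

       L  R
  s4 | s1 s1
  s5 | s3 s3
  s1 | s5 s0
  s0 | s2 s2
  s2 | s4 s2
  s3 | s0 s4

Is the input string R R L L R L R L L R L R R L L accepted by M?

s4 → s1 → s0 → s2 → s4 → s1 → s5 → s3 → s0 → s2 → s2 → s4 → s1 → s0 → s2 → s4
End state s4 is not accepting.

No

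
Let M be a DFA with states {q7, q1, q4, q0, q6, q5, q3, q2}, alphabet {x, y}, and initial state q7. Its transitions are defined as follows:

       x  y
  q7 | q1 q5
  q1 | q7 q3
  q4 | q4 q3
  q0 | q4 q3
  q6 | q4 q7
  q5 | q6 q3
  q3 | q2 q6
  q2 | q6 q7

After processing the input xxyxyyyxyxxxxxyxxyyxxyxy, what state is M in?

start at q7
read 'x': q7 → q1
read 'x': q1 → q7
read 'y': q7 → q5
read 'x': q5 → q6
read 'y': q6 → q7
read 'y': q7 → q5
read 'y': q5 → q3
read 'x': q3 → q2
read 'y': q2 → q7
read 'x': q7 → q1
read 'x': q1 → q7
read 'x': q7 → q1
read 'x': q1 → q7
read 'x': q7 → q1
read 'y': q1 → q3
read 'x': q3 → q2
read 'x': q2 → q6
read 'y': q6 → q7
read 'y': q7 → q5
read 'x': q5 → q6
read 'x': q6 → q4
read 'y': q4 → q3
read 'x': q3 → q2
read 'y': q2 → q7

q7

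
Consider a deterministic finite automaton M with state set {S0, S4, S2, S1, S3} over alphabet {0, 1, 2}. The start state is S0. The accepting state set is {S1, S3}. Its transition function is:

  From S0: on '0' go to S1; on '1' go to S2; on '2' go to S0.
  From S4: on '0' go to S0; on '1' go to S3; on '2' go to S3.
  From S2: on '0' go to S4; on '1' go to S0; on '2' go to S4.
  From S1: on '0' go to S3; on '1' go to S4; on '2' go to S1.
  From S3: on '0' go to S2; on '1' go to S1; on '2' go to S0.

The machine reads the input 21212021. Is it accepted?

No

Trace: S0 -2-> S0 -1-> S2 -2-> S4 -1-> S3 -2-> S0 -0-> S1 -2-> S1 -1-> S4
End state S4 is not accepting.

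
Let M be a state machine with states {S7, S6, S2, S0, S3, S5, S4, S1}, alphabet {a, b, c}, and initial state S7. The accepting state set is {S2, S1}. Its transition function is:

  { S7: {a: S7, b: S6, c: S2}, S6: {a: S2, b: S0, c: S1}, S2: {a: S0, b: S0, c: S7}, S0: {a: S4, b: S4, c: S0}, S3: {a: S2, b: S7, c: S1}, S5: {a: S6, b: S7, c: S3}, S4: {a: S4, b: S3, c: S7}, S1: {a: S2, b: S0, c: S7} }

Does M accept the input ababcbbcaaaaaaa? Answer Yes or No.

start at S7
read 'a': S7 → S7
read 'b': S7 → S6
read 'a': S6 → S2
read 'b': S2 → S0
read 'c': S0 → S0
read 'b': S0 → S4
read 'b': S4 → S3
read 'c': S3 → S1
read 'a': S1 → S2
read 'a': S2 → S0
read 'a': S0 → S4
read 'a': S4 → S4
read 'a': S4 → S4
read 'a': S4 → S4
read 'a': S4 → S4
End state S4 is not accepting.

No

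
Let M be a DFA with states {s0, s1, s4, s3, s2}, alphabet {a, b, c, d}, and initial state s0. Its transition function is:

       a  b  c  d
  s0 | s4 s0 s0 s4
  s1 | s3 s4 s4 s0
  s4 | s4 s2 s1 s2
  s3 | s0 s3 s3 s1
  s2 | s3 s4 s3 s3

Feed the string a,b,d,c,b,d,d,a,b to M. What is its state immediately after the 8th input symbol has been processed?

s4

start at s0
read 'a': s0 → s4
read 'b': s4 → s2
read 'd': s2 → s3
read 'c': s3 → s3
read 'b': s3 → s3
read 'd': s3 → s1
read 'd': s1 → s0
read 'a': s0 → s4
After 8 symbols: s4.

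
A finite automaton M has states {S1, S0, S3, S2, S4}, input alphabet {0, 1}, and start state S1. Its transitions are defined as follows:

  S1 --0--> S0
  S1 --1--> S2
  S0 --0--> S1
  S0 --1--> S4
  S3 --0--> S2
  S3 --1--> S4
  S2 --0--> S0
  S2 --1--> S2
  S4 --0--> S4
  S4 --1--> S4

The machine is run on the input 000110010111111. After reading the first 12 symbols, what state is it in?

S4

S1 → S0 → S1 → S0 → S4 → S4 → S4 → S4 → S4 → S4 → S4 → S4 → S4
After 12 symbols: S4.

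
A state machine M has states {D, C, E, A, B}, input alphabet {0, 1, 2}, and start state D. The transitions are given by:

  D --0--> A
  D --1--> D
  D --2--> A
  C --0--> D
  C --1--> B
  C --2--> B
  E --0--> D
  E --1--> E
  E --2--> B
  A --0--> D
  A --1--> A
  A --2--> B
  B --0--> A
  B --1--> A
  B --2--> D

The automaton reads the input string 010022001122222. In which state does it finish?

start at D
read '0': D → A
read '1': A → A
read '0': A → D
read '0': D → A
read '2': A → B
read '2': B → D
read '0': D → A
read '0': A → D
read '1': D → D
read '1': D → D
read '2': D → A
read '2': A → B
read '2': B → D
read '2': D → A
read '2': A → B

B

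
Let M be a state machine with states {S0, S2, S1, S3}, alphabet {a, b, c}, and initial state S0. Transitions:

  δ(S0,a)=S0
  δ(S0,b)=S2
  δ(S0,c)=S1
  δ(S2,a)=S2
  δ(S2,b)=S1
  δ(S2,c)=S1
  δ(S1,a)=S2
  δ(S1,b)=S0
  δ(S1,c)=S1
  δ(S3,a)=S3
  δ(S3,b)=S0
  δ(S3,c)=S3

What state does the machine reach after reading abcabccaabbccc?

S1

start at S0
read 'a': S0 → S0
read 'b': S0 → S2
read 'c': S2 → S1
read 'a': S1 → S2
read 'b': S2 → S1
read 'c': S1 → S1
read 'c': S1 → S1
read 'a': S1 → S2
read 'a': S2 → S2
read 'b': S2 → S1
read 'b': S1 → S0
read 'c': S0 → S1
read 'c': S1 → S1
read 'c': S1 → S1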